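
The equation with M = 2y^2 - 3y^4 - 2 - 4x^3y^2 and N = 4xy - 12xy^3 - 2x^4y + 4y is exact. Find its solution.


Check exactness: ∂M/∂y = 4y - 12y^3 - 8x^3y and ∂N/∂x = 4y - 12y^3 - 8x^3y; equal, so the equation is exact.
Integrate M with respect to x (treating y as constant): ∫M dx = 2xy^2 - 3xy^4 - 2x - x^4y^2 + h(y).
Differentiate w.r.t. y and set equal to N: the x-dependent terms already match, leaving h'(y) = 4y. Integrate: h(y) = 2y^2.
So F(x,y) = 2xy^2 - 3xy^4 - 2x - x^4y^2 + 2y^2.
General solution: 2xy^2 - 3xy^4 - 2x - x^4y^2 + 2y^2 = C.


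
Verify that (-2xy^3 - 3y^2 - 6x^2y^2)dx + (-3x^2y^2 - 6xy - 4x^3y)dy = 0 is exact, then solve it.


Check exactness: ∂M/∂y = -6xy^2 - 6y - 12x^2y and ∂N/∂x = -6xy^2 - 6y - 12x^2y; equal, so the equation is exact.
Integrate M with respect to x (treating y as constant): ∫M dx = -x^2y^3 - 3xy^2 - 2x^3y^2 + h(y).
Differentiate w.r.t. y and set equal to N: all terms match, so h'(y) = 0 and h is a constant absorbed into C.
General solution: -x^2y^3 - 3xy^2 - 2x^3y^2 = C.


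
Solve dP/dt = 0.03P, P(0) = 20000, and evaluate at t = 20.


The ODE dP/dt = 0.03P has solution P(t) = P(0)e^(0.03t).
Substitute P(0) = 20000 and t = 20: P(20) = 20000 e^(0.60) ≈ 36442.


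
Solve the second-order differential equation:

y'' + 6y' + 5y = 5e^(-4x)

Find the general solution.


Characteristic roots of r² + 6r + 5 = 0 are -1, -5.
y_h = C₁e^(-x) + C₂e^(-5x).
Forcing exponent -4 is not a characteristic root; try y_p = Ae^(-4x).
Substitute: A·(16 + (6)·-4 + (5)) = A·-3 = 5, so A = -5/3.
General solution: y = C₁e^(-x) + C₂e^(-5x) - (5/3)e^(-4x).


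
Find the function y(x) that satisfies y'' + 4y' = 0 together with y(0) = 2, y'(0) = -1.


Characteristic roots of r² + 4r = 0 are -4, 0.
General solution y = c₁ e^(-4x) + c₂.
Apply y(0) = 2: c₁ + c₂ = 2. Apply y'(0) = -1: -4 c₁ + 0 c₂ = -1.
Solve: c₁ = 1/4, c₂ = 7/4.
Particular solution: y = (1/4)e^(-4x) + 7/4.


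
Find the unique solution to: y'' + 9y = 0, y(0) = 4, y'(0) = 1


Characteristic roots of r² + 9 = 0 are ±3i, so y = C₁cos(3x) + C₂sin(3x).
Apply y(0) = 4: C₁ = 4. Differentiate and apply y'(0) = 1: 3·C₂ = 1, so C₂ = 1/3.
Particular solution: y = 4cos(3x) + (1/3)sin(3x).


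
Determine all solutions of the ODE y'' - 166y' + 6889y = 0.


Characteristic equation: r² - 166r + 6889 = 0, i.e. (r - 83)² = 0.
Repeated root r = 83; include an x factor for the second linearly independent solution.
General solution: y = (C₁ + C₂x)e^(83x).


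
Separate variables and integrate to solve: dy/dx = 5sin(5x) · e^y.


Separate: e^(-y) dy = 5sin(5x) dx.
Integrate: -e^(-y) = -cos(5x) + C₀.
Rearrange: e^(-y) = cos(5x) + C.


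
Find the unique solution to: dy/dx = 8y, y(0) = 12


General solution of y' = 8y is y = Ce^(8x).
Apply y(0) = 12: C = 12.
Particular solution: y = 12e^(8x).


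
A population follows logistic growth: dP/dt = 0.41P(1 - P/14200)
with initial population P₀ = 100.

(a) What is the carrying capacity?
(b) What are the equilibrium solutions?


Logistic ODE dP/dt = 0.41P(1 - P/14200) has equilibria where dP/dt = 0, i.e. P = 0 or P = 14200.
The coefficient (1 - P/K) = 0 when P = K, identifying K = 14200 as the carrying capacity.
(a) K = 14200; (b) equilibria P = 0 and P = 14200.


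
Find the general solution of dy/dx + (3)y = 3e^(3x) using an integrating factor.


P(x) = 3 ⇒ μ = e^(3x).
(μ y)' = 3e^(6x) ⇒ μ y = (3/6)e^(6x) + C.
Divide by μ: y = (1/2)e^(3x) + Ce^(-3x).


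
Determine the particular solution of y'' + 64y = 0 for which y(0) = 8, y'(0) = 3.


Characteristic roots of r² + 64 = 0 are ±8i, so y = C₁cos(8x) + C₂sin(8x).
Apply y(0) = 8: C₁ = 8. Differentiate and apply y'(0) = 3: 8·C₂ = 3, so C₂ = 3/8.
Particular solution: y = 8cos(8x) + (3/8)sin(8x).


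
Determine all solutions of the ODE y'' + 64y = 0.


Characteristic equation: r² + 64 = 0.
Discriminant is negative; roots r = 0 ± 8i (complex conjugate pair).
General solution uses e^(α x)(C₁ cos(β x) + C₂ sin(β x)): y = C₁cos(8x) + C₂sin(8x).


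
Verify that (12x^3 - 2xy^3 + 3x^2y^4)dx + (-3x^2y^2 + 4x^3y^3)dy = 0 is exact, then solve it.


Check exactness: ∂M/∂y = -6xy^2 + 12x^2y^3 and ∂N/∂x = -6xy^2 + 12x^2y^3; equal, so the equation is exact.
Integrate M with respect to x (treating y as constant): ∫M dx = 3x^4 - x^2y^3 + x^3y^4 + h(y).
Differentiate w.r.t. y and set equal to N: all terms match, so h'(y) = 0 and h is a constant absorbed into C.
General solution: 3x^4 - x^2y^3 + x^3y^4 = C.


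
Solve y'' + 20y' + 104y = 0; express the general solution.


Characteristic equation: r² + 20r + 104 = 0.
Discriminant is negative; roots r = -10 ± 2i (complex conjugate pair).
General solution uses e^(α x)(C₁ cos(β x) + C₂ sin(β x)): y = e^(-10x)(C₁cos(2x) + C₂sin(2x)).


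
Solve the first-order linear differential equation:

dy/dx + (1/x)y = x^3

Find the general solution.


P(x) = 1/x ⇒ μ = x^1.
(x^1 y)' = x^4 ⇒ x^1 y = x^5/(5) + C.
Solve for y: y = (1/5)x^4 + C/x^1.


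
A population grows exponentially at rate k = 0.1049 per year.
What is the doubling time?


Exponential growth: P(t) = P₀ e^(0.1049t). Set P(t)/P₀ = 2: e^(0.1049t) = 2.
Solve: t = ln(2)/0.1049 ≈ 6.61 years.


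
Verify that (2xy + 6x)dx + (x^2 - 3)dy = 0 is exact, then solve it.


Check exactness: ∂M/∂y = 2x and ∂N/∂x = 2x; equal, so the equation is exact.
Integrate M with respect to x (treating y as constant): ∫M dx = x^2y + 3x^2 + h(y).
Differentiate w.r.t. y and set equal to N: the x-dependent terms already match, leaving h'(y) = -3. Integrate: h(y) = -3y.
So F(x,y) = x^2y - 3y + 3x^2.
General solution: x^2y - 3y + 3x^2 = C.


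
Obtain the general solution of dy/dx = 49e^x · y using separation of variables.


Separate variables: dy/y = 49e^x dx.
Integrate: ln|y| = 49e^x + C₀.
Exponentiate: y = Ce^(49e^x).


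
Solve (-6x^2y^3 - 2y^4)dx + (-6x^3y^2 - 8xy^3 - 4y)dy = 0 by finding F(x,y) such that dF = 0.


Check exactness: ∂M/∂y = -18x^2y^2 - 8y^3 and ∂N/∂x = -18x^2y^2 - 8y^3; equal, so the equation is exact.
Integrate M with respect to x (treating y as constant): ∫M dx = -2x^3y^3 - 2xy^4 + h(y).
Differentiate w.r.t. y and set equal to N: the x-dependent terms already match, leaving h'(y) = -4y. Integrate: h(y) = -2y^2.
So F(x,y) = -2x^3y^3 - 2xy^4 - 2y^2.
General solution: -2x^3y^3 - 2xy^4 - 2y^2 = C.


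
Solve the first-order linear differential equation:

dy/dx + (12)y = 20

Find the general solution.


P(x) = 12, Q(x) = 20; integrating factor μ = e^(12x).
(μ y)' = 20e^(12x) ⇒ μ y = (5/3)e^(12x) + C.
Divide by μ: y = 5/3 + Ce^(-12x).


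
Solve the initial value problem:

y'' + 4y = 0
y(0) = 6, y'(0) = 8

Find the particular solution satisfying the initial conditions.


Characteristic roots of r² + 4 = 0 are ±2i, so y = C₁cos(2x) + C₂sin(2x).
Apply y(0) = 6: C₁ = 6. Differentiate and apply y'(0) = 8: 2·C₂ = 8, so C₂ = 4.
Particular solution: y = 6cos(2x) + 4sin(2x).


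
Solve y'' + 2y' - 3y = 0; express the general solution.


Characteristic equation: r² + 2r - 3 = 0.
Factor: (r + 3)(r - 1) = 0 ⇒ r = -3, 1 (distinct real).
General solution: y = C₁e^(-3x) + C₂e^(x).


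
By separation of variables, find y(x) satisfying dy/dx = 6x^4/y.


Separate variables: y dy = 6x^4 dx.
Integrate both sides: y²/2 = (6/5)x^5 + C₀.
Multiply by 2: y² = (12/5)x^5 + C.


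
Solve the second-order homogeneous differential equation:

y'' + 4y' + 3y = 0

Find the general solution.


Characteristic equation: r² + 4r + 3 = 0.
Factor: (r + 3)(r + 1) = 0 ⇒ r = -3, -1 (distinct real).
General solution: y = C₁e^(-3x) + C₂e^(-x).


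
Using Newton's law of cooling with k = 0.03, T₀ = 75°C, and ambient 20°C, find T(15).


Newton's law: dT/dt = -k(T - T_a) has solution T(t) = T_a + (T₀ - T_a)e^(-kt).
Plug in T_a = 20, T₀ = 75, k = 0.03, t = 15: T(15) = 20 + (55)e^(-0.45) ≈ 55.1°C.


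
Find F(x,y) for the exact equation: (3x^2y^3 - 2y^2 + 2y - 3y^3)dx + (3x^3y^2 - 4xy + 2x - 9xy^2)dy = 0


Check exactness: ∂M/∂y = 9x^2y^2 - 4y + 2 - 9y^2 and ∂N/∂x = 9x^2y^2 - 4y + 2 - 9y^2; equal, so the equation is exact.
Integrate M with respect to x (treating y as constant): ∫M dx = x^3y^3 - 2xy^2 + 2xy - 3xy^3 + h(y).
Differentiate w.r.t. y and set equal to N: all terms match, so h'(y) = 0 and h is a constant absorbed into C.
General solution: x^3y^3 - 2xy^2 + 2xy - 3xy^3 = C.


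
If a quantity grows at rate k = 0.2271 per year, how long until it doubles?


Exponential growth: P(t) = P₀ e^(0.2271t). Set P(t)/P₀ = 2: e^(0.2271t) = 2.
Solve: t = ln(2)/0.2271 ≈ 3.05 years.


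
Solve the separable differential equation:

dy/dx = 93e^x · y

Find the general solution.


Separate variables: dy/y = 93e^x dx.
Integrate: ln|y| = 93e^x + C₀.
Exponentiate: y = Ce^(93e^x).


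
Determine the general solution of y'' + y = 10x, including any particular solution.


Homogeneous: r² + 1 = 0 ⇒ r = ±1i, y_h = C₁cos(x) + C₂sin(x).
Polynomial forcing; try y_p = Ax + B. Then y_p'' + 1 y_p = 1(Ax + B) = 10x, so B = 0 and A = 10.
General solution: y = C₁cos(x) + C₂sin(x) + 10x.


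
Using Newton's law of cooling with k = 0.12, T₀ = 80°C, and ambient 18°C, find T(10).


Newton's law: dT/dt = -k(T - T_a) has solution T(t) = T_a + (T₀ - T_a)e^(-kt).
Plug in T_a = 18, T₀ = 80, k = 0.12, t = 10: T(10) = 18 + (62)e^(-1.20) ≈ 36.7°C.


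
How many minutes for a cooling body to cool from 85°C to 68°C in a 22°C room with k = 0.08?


From T(t) = T_a + (T₀ - T_a)e^(-kt), set T(t) = 68:
(68 - 22) / (85 - 22) = e^(-0.08t), so t = -ln(0.730)/0.08 ≈ 3.9 minutes.


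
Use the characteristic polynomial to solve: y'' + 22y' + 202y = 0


Characteristic equation: r² + 22r + 202 = 0.
Discriminant is negative; roots r = -11 ± 9i (complex conjugate pair).
General solution uses e^(α x)(C₁ cos(β x) + C₂ sin(β x)): y = e^(-11x)(C₁cos(9x) + C₂sin(9x)).


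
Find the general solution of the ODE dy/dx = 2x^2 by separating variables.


Integrate both sides with respect to x: y = ∫ 2x^2 dx = (2/3)x^3 + C.


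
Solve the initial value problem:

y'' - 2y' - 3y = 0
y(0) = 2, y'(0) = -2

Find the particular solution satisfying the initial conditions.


Characteristic roots of r² - 2r - 3 = 0 are -1, 3.
General solution y = c₁ e^(-x) + c₂ e^(3x).
Apply y(0) = 2: c₁ + c₂ = 2. Apply y'(0) = -2: -1 c₁ + 3 c₂ = -2.
Solve: c₁ = 2, c₂ = 0.
Particular solution: y = 2e^(-x) + 0e^(3x).


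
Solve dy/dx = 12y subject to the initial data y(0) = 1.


General solution of y' = 12y is y = Ce^(12x).
Apply y(0) = 1: C = 1.
Particular solution: y = e^(12x).


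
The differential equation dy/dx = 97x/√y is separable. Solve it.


Separate: √y dy = 97x dx.
Integrate: (2/3)y^(3/2) = (97/2)x² + C.


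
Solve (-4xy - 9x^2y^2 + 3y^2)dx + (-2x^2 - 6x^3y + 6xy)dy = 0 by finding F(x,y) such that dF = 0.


Check exactness: ∂M/∂y = -4x - 18x^2y + 6y and ∂N/∂x = -4x - 18x^2y + 6y; equal, so the equation is exact.
Integrate M with respect to x (treating y as constant): ∫M dx = -2x^2y - 3x^3y^2 + 3xy^2 + h(y).
Differentiate w.r.t. y and set equal to N: all terms match, so h'(y) = 0 and h is a constant absorbed into C.
General solution: -2x^2y - 3x^3y^2 + 3xy^2 = C.


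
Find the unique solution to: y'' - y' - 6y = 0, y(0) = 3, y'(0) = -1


Characteristic roots of r² - r - 6 = 0 are -2, 3.
General solution y = c₁ e^(-2x) + c₂ e^(3x).
Apply y(0) = 3: c₁ + c₂ = 3. Apply y'(0) = -1: -2 c₁ + 3 c₂ = -1.
Solve: c₁ = 2, c₂ = 1.
Particular solution: y = 2e^(-2x) + e^(3x).


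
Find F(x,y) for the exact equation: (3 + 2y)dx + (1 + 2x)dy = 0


Check exactness: ∂M/∂y = 2 and ∂N/∂x = 2; equal, so the equation is exact.
Integrate M with respect to x (treating y as constant): ∫M dx = 3x + 2xy + h(y).
Differentiate w.r.t. y and set equal to N: the x-dependent terms already match, leaving h'(y) = 1. Integrate: h(y) = y.
So F(x,y) = 3x + y + 2xy.
General solution: 3x + y + 2xy = C.


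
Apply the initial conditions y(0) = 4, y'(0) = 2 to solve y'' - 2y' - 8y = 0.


Characteristic roots of r² - 2r - 8 = 0 are -2, 4.
General solution y = c₁ e^(-2x) + c₂ e^(4x).
Apply y(0) = 4: c₁ + c₂ = 4. Apply y'(0) = 2: -2 c₁ + 4 c₂ = 2.
Solve: c₁ = 7/3, c₂ = 5/3.
Particular solution: y = (7/3)e^(-2x) + (5/3)e^(4x).


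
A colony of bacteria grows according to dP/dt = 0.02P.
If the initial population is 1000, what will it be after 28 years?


The ODE dP/dt = 0.02P has solution P(t) = P(0)e^(0.02t).
Substitute P(0) = 1000 and t = 28: P(28) = 1000 e^(0.56) ≈ 1751.


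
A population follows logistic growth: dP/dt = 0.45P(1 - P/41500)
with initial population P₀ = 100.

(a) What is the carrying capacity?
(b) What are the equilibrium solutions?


Logistic ODE dP/dt = 0.45P(1 - P/41500) has equilibria where dP/dt = 0, i.e. P = 0 or P = 41500.
The coefficient (1 - P/K) = 0 when P = K, identifying K = 41500 as the carrying capacity.
(a) K = 41500; (b) equilibria P = 0 and P = 41500.


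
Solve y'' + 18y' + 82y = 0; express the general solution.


Characteristic equation: r² + 18r + 82 = 0.
Discriminant is negative; roots r = -9 ± 1i (complex conjugate pair).
General solution uses e^(α x)(C₁ cos(β x) + C₂ sin(β x)): y = e^(-9x)(C₁cos(x) + C₂sin(x)).


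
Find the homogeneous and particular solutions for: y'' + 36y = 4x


Homogeneous: r² + 36 = 0 ⇒ r = ±6i, y_h = C₁cos(6x) + C₂sin(6x).
Polynomial forcing; try y_p = Ax + B. Then y_p'' + 36 y_p = 36(Ax + B) = 4x, so B = 0 and A = 1/9.
General solution: y = C₁cos(6x) + C₂sin(6x) + (1/9)x.


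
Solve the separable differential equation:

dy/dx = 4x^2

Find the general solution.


Integrate both sides with respect to x: y = ∫ 4x^2 dx = (4/3)x^3 + C.


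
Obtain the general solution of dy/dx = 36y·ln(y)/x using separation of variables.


Separate: dy/[y ln(y)] = 36 dx/x.
Substitute u = ln(y): du/u = 36 dx/x.
Integrate: ln|ln(y)| = 36ln|x| + C₀, hence ln(y) = C·x^36.


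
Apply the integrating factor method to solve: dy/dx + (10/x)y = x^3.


P(x) = 10/x ⇒ μ = x^10.
(x^10 y)' = x^13 ⇒ x^10 y = x^14/(14) + C.
Solve for y: y = (1/14)x^4 + C/x^10.


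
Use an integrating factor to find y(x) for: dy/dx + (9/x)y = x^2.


P(x) = 9/x ⇒ μ = x^9.
(x^9 y)' = x^11 ⇒ x^9 y = x^12/(12) + C.
Solve for y: y = (1/12)x^3 + C/x^9.


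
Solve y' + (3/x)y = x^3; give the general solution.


P(x) = 3/x ⇒ μ = x^3.
(x^3 y)' = x^6 ⇒ x^3 y = x^7/(7) + C.
Solve for y: y = (1/7)x^4 + C/x^3.


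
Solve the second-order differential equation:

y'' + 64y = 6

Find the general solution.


Homogeneous part: r² + 64 = 0 ⇒ r = ±8i, so y_h = C₁cos(8x) + C₂sin(8x).
Try constant y_p = A; plug in: 64A = 6 ⇒ A = 3/32.
General solution: y = C₁cos(8x) + C₂sin(8x) + 3/32.


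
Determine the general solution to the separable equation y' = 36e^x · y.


Separate variables: dy/y = 36e^x dx.
Integrate: ln|y| = 36e^x + C₀.
Exponentiate: y = Ce^(36e^x).


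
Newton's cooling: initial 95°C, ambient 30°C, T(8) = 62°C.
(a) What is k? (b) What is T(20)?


Newton's law: T(t) = T_a + (T₀ - T_a)e^(-kt).
(a) Use T(8) = 62: (62 - 30)/(95 - 30) = e^(-k·8), so k = -ln(0.492)/8 ≈ 0.0886.
(b) Apply k to t = 20: T(20) = 30 + (65)e^(-1.772) ≈ 41.1°C.


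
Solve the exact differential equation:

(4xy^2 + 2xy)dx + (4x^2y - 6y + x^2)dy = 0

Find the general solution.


Check exactness: ∂M/∂y = 8xy + 2x and ∂N/∂x = 8xy + 2x; equal, so the equation is exact.
Integrate M with respect to x (treating y as constant): ∫M dx = 2x^2y^2 + x^2y + h(y).
Differentiate w.r.t. y and set equal to N: the x-dependent terms already match, leaving h'(y) = -6y. Integrate: h(y) = -3y^2.
So F(x,y) = 2x^2y^2 - 3y^2 + x^2y.
General solution: 2x^2y^2 - 3y^2 + x^2y = C.


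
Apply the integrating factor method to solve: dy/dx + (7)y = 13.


P(x) = 7, Q(x) = 13; integrating factor μ = e^(7x).
(μ y)' = 13e^(7x) ⇒ μ y = (13/7)e^(7x) + C.
Divide by μ: y = 13/7 + Ce^(-7x).


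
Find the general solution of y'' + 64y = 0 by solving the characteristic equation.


Characteristic equation: r² + 64 = 0.
Discriminant is negative; roots r = 0 ± 8i (complex conjugate pair).
General solution uses e^(α x)(C₁ cos(β x) + C₂ sin(β x)): y = C₁cos(8x) + C₂sin(8x).


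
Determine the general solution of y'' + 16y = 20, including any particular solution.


Homogeneous part: r² + 16 = 0 ⇒ r = ±4i, so y_h = C₁cos(4x) + C₂sin(4x).
Try constant y_p = A; plug in: 16A = 20 ⇒ A = 5/4.
General solution: y = C₁cos(4x) + C₂sin(4x) + 5/4.


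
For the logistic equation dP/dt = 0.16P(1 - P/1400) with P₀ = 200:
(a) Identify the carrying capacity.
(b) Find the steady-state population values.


Logistic ODE dP/dt = 0.16P(1 - P/1400) has equilibria where dP/dt = 0, i.e. P = 0 or P = 1400.
The coefficient (1 - P/K) = 0 when P = K, identifying K = 1400 as the carrying capacity.
(a) K = 1400; (b) equilibria P = 0 and P = 1400.


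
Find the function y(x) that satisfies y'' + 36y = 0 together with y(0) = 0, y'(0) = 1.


Characteristic roots of r² + 36 = 0 are ±6i, so y = C₁cos(6x) + C₂sin(6x).
Apply y(0) = 0: C₁ = 0. Differentiate and apply y'(0) = 1: 6·C₂ = 1, so C₂ = 1/6.
Particular solution: y = (1/6)sin(6x).


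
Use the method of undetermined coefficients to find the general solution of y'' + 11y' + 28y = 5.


Characteristic roots of r² + 11r + 28 = 0 are -7, -4.
y_h = C₁e^(-7x) + C₂e^(-4x).
Constant forcing; try y_p = A. Then 28A = 5 ⇒ A = 5/28.
General solution: y = C₁e^(-7x) + C₂e^(-4x) + 5/28.


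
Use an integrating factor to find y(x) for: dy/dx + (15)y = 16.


P(x) = 15, Q(x) = 16; integrating factor μ = e^(15x).
(μ y)' = 16e^(15x) ⇒ μ y = (16/15)e^(15x) + C.
Divide by μ: y = 16/15 + Ce^(-15x).


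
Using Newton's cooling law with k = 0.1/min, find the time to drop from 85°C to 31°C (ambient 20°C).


From T(t) = T_a + (T₀ - T_a)e^(-kt), set T(t) = 31:
(31 - 20) / (85 - 20) = e^(-0.1t), so t = -ln(0.169)/0.1 ≈ 17.8 minutes.


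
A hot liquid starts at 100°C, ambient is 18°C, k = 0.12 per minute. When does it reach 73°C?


From T(t) = T_a + (T₀ - T_a)e^(-kt), set T(t) = 73:
(73 - 18) / (100 - 18) = e^(-0.12t), so t = -ln(0.671)/0.12 ≈ 3.3 minutes.


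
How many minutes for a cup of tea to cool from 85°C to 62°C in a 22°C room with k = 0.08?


From T(t) = T_a + (T₀ - T_a)e^(-kt), set T(t) = 62:
(62 - 22) / (85 - 22) = e^(-0.08t), so t = -ln(0.635)/0.08 ≈ 5.7 minutes.


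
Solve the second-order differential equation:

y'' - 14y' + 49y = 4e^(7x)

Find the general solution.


Characteristic polynomial (r - 7)² = 0; repeated root r = 7.
y_h = (C₁ + C₂x)e^(7x). Forcing matches the repeated root (resonance), so try y_p = Ax² e^(7x).
Substitute and solve for A: 2A = 4, so A = 2.
General solution: y = (C₁ + C₂x + 2x²)e^(7x).


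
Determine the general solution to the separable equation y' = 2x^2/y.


Separate variables: y dy = 2x^2 dx.
Integrate both sides: y²/2 = (2/3)x^3 + C₀.
Multiply by 2: y² = (4/3)x^3 + C.


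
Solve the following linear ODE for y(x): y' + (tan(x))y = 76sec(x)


P(x) = tan(x) ⇒ μ = e^(∫tan(x)dx) = sec(x).
(sec(x) y)' = 76sec²(x) ⇒ sec(x) y = 76tan(x) + C.
Multiply by cos(x): y = 76sin(x) + C·cos(x).


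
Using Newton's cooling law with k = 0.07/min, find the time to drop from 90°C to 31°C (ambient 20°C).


From T(t) = T_a + (T₀ - T_a)e^(-kt), set T(t) = 31:
(31 - 20) / (90 - 20) = e^(-0.07t), so t = -ln(0.157)/0.07 ≈ 26.4 minutes.


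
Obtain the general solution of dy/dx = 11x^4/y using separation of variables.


Separate variables: y dy = 11x^4 dx.
Integrate both sides: y²/2 = (11/5)x^5 + C₀.
Multiply by 2: y² = (22/5)x^5 + C.


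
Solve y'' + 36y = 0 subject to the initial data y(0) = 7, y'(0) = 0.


Characteristic roots of r² + 36 = 0 are ±6i, so y = C₁cos(6x) + C₂sin(6x).
Apply y(0) = 7: C₁ = 7. Differentiate and apply y'(0) = 0: 6·C₂ = 0, so C₂ = 0.
Particular solution: y = 7cos(6x).


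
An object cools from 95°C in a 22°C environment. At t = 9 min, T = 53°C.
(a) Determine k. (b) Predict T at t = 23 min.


Newton's law: T(t) = T_a + (T₀ - T_a)e^(-kt).
(a) Use T(9) = 53: (53 - 22)/(95 - 22) = e^(-k·9), so k = -ln(0.425)/9 ≈ 0.0952.
(b) Apply k to t = 23: T(23) = 22 + (73)e^(-2.189) ≈ 30.2°C.


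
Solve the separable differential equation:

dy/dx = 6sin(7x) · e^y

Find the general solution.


Separate: e^(-y) dy = 6sin(7x) dx.
Integrate: -e^(-y) = -(6/7)cos(7x) + C₀.
Rearrange: e^(-y) = (6/7)cos(7x) + C.


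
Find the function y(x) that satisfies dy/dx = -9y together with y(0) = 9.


General solution of y' = -9y is y = Ce^(-9x).
Apply y(0) = 9: C = 9.
Particular solution: y = 9e^(-9x).


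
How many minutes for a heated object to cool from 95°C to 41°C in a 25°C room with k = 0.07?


From T(t) = T_a + (T₀ - T_a)e^(-kt), set T(t) = 41:
(41 - 25) / (95 - 25) = e^(-0.07t), so t = -ln(0.229)/0.07 ≈ 21.1 minutes.


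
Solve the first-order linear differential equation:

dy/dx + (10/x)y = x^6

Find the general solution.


P(x) = 10/x ⇒ μ = x^10.
(x^10 y)' = x^10·x^6 = x^16.
Integrate: x^10 y = x^17/(17) + C.
Solve for y: y = (1/17)x^7 + C/x^10.


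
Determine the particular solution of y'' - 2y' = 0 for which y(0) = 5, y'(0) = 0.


Characteristic roots of r² - 2r = 0 are 2, 0.
General solution y = c₁ e^(2x) + c₂.
Apply y(0) = 5: c₁ + c₂ = 5. Apply y'(0) = 0: 2 c₁ + 0 c₂ = 0.
Solve: c₁ = 0, c₂ = 5.
Particular solution: y = 0e^(2x) + 5.


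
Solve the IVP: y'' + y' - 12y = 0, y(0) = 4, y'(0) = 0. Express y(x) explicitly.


Characteristic roots of r² + r - 12 = 0 are -4, 3.
General solution y = c₁ e^(-4x) + c₂ e^(3x).
Apply y(0) = 4: c₁ + c₂ = 4. Apply y'(0) = 0: -4 c₁ + 3 c₂ = 0.
Solve: c₁ = 12/7, c₂ = 16/7.
Particular solution: y = (12/7)e^(-4x) + (16/7)e^(3x).


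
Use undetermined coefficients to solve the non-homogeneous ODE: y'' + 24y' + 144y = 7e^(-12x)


Characteristic polynomial (r + 12)² = 0; repeated root r = -12.
y_h = (C₁ + C₂x)e^(-12x). Forcing matches the repeated root (resonance), so try y_p = Ax² e^(-12x).
Substitute and solve for A: 2A = 7, so A = 7/2.
General solution: y = (C₁ + C₂x + (7/2)x²)e^(-12x).


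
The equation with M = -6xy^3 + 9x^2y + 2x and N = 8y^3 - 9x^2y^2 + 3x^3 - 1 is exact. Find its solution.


Check exactness: ∂M/∂y = -18xy^2 + 9x^2 and ∂N/∂x = -18xy^2 + 9x^2; equal, so the equation is exact.
Integrate M with respect to x (treating y as constant): ∫M dx = -3x^2y^3 + 3x^3y + x^2 + h(y).
Differentiate w.r.t. y and set equal to N: the x-dependent terms already match, leaving h'(y) = 8y^3 - 1. Integrate: h(y) = 2y^4 - y.
So F(x,y) = 2y^4 - 3x^2y^3 + 3x^3y - y + x^2.
General solution: 2y^4 - 3x^2y^3 + 3x^3y - y + x^2 = C.


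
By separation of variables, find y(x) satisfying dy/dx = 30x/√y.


Separate: √y dy = 30x dx.
Integrate: (2/3)y^(3/2) = 15x² + C.


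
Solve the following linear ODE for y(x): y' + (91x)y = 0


P(x) = 91x ⇒ μ = e^((91/2)x²).
Q(x) = 0 so μ y is constant: y = Ce^(-(91/2)x²).


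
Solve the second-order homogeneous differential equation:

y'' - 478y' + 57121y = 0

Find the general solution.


Characteristic equation: r² - 478r + 57121 = 0, i.e. (r - 239)² = 0.
Repeated root r = 239; include an x factor for the second linearly independent solution.
General solution: y = (C₁ + C₂x)e^(239x).


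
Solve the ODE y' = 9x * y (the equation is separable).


Separate variables: dy/y = 9x dx.
Integrate: ln|y| = (9/2)x^2 + C₀.
Exponentiate: y = Ce^((9/2)x^2).


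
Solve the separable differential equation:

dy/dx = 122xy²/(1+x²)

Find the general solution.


Separate: dy/y² = 122x/(1+x²) dx.
Integrate LHS: ∫ dy/y² = -1/y.
Integrate RHS via u = 1+x²: 61ln(1+x²) + C.
Result: -1/y = 61ln(1+x²) + C.


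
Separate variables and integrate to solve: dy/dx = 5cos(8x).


g(y) = 1, so integrate directly: y = ∫ 5cos(8x) dx = (5/8)sin(8x) + C.


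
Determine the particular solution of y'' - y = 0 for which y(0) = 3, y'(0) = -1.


Characteristic roots of r² - 1 = 0 are 1, -1.
General solution y = c₁ e^(x) + c₂ e^(-x).
Apply y(0) = 3: c₁ + c₂ = 3. Apply y'(0) = -1: 1 c₁ - 1 c₂ = -1.
Solve: c₁ = 1, c₂ = 2.
Particular solution: y = e^(x) + 2e^(-x).


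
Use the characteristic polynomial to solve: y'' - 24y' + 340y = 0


Characteristic equation: r² - 24r + 340 = 0.
Discriminant is negative; roots r = 12 ± 14i (complex conjugate pair).
General solution uses e^(α x)(C₁ cos(β x) + C₂ sin(β x)): y = e^(12x)(C₁cos(14x) + C₂sin(14x)).


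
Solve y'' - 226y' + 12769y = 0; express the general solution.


Characteristic equation: r² - 226r + 12769 = 0, i.e. (r - 113)² = 0.
Repeated root r = 113; include an x factor for the second linearly independent solution.
General solution: y = (C₁ + C₂x)e^(113x).


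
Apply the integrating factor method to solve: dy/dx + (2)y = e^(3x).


P(x) = 2 ⇒ μ = e^(2x).
(μ y)' = e^(5x) ⇒ μ y = e^(5x)/5 + C.
Divide by μ: y = (1/5)e^(3x) + Ce^(-2x).


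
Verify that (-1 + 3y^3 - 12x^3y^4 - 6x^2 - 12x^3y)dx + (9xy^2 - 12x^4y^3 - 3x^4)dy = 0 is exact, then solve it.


Check exactness: ∂M/∂y = 9y^2 - 48x^3y^3 - 12x^3 and ∂N/∂x = 9y^2 - 48x^3y^3 - 12x^3; equal, so the equation is exact.
Integrate M with respect to x (treating y as constant): ∫M dx = -x + 3xy^3 - 3x^4y^4 - 2x^3 - 3x^4y + h(y).
Differentiate w.r.t. y and set equal to N: all terms match, so h'(y) = 0 and h is a constant absorbed into C.
General solution: -x + 3xy^3 - 3x^4y^4 - 2x^3 - 3x^4y = C.


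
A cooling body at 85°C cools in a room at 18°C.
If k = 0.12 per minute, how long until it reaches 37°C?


From T(t) = T_a + (T₀ - T_a)e^(-kt), set T(t) = 37:
(37 - 18) / (85 - 18) = e^(-0.12t), so t = -ln(0.284)/0.12 ≈ 10.5 minutes.


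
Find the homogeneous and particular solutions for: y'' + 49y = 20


Homogeneous part: r² + 49 = 0 ⇒ r = ±7i, so y_h = C₁cos(7x) + C₂sin(7x).
Try constant y_p = A; plug in: 49A = 20 ⇒ A = 20/49.
General solution: y = C₁cos(7x) + C₂sin(7x) + 20/49.


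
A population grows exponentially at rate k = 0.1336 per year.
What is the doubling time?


Exponential growth: P(t) = P₀ e^(0.1336t). Set P(t)/P₀ = 2: e^(0.1336t) = 2.
Solve: t = ln(2)/0.1336 ≈ 5.19 years.


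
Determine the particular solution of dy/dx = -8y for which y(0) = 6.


General solution of y' = -8y is y = Ce^(-8x).
Apply y(0) = 6: C = 6.
Particular solution: y = 6e^(-8x).


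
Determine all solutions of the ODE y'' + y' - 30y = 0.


Characteristic equation: r² + r - 30 = 0.
Factor: (r - 5)(r + 6) = 0 ⇒ r = 5, -6 (distinct real).
General solution: y = C₁e^(5x) + C₂e^(-6x).


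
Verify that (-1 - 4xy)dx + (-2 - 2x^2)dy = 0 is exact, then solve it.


Check exactness: ∂M/∂y = -4x and ∂N/∂x = -4x; equal, so the equation is exact.
Integrate M with respect to x (treating y as constant): ∫M dx = -x - 2x^2y + h(y).
Differentiate w.r.t. y and set equal to N: the x-dependent terms already match, leaving h'(y) = -2. Integrate: h(y) = -2y.
So F(x,y) = -2y - x - 2x^2y.
General solution: -2y - x - 2x^2y = C.


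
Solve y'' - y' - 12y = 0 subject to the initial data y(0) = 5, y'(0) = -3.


Characteristic roots of r² - r - 12 = 0 are -3, 4.
General solution y = c₁ e^(-3x) + c₂ e^(4x).
Apply y(0) = 5: c₁ + c₂ = 5. Apply y'(0) = -3: -3 c₁ + 4 c₂ = -3.
Solve: c₁ = 23/7, c₂ = 12/7.
Particular solution: y = (23/7)e^(-3x) + (12/7)e^(4x).


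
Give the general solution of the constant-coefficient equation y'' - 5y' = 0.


Characteristic equation: r² - 5r = 0.
Factor: (r - 0)(r - 5) = 0 ⇒ r = 0, 5 (distinct real).
General solution: y = C₁ + C₂e^(5x).


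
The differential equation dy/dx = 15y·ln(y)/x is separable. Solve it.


Separate: dy/[y ln(y)] = 15 dx/x.
Substitute u = ln(y): du/u = 15 dx/x.
Integrate: ln|ln(y)| = 15ln|x| + C₀, hence ln(y) = C·x^15.


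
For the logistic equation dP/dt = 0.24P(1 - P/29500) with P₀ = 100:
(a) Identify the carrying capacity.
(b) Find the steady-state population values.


Logistic ODE dP/dt = 0.24P(1 - P/29500) has equilibria where dP/dt = 0, i.e. P = 0 or P = 29500.
The coefficient (1 - P/K) = 0 when P = K, identifying K = 29500 as the carrying capacity.
(a) K = 29500; (b) equilibria P = 0 and P = 29500.


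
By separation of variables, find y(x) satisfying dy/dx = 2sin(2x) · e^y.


Separate: e^(-y) dy = 2sin(2x) dx.
Integrate: -e^(-y) = -cos(2x) + C₀.
Rearrange: e^(-y) = cos(2x) + C.


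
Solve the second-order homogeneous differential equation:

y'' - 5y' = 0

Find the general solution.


Characteristic equation: r² - 5r = 0.
Factor: (r - 5)(r - 0) = 0 ⇒ r = 5, 0 (distinct real).
General solution: y = C₁e^(5x) + C₂.


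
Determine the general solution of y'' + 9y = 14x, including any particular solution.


Homogeneous: r² + 9 = 0 ⇒ r = ±3i, y_h = C₁cos(3x) + C₂sin(3x).
Polynomial forcing; try y_p = Ax + B. Then y_p'' + 9 y_p = 9(Ax + B) = 14x, so B = 0 and A = 14/9.
General solution: y = C₁cos(3x) + C₂sin(3x) + (14/9)x.


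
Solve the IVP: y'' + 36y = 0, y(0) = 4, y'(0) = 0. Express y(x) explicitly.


Characteristic roots of r² + 36 = 0 are ±6i, so y = C₁cos(6x) + C₂sin(6x).
Apply y(0) = 4: C₁ = 4. Differentiate and apply y'(0) = 0: 6·C₂ = 0, so C₂ = 0.
Particular solution: y = 4cos(6x).


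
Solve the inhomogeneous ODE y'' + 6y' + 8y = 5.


Characteristic roots of r² + 6r + 8 = 0 are -4, -2.
y_h = C₁e^(-4x) + C₂e^(-2x).
Constant forcing; try y_p = A. Then 8A = 5 ⇒ A = 5/8.
General solution: y = C₁e^(-4x) + C₂e^(-2x) + 5/8.


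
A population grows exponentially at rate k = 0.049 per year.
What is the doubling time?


Exponential growth: P(t) = P₀ e^(0.049t). Set P(t)/P₀ = 2: e^(0.049t) = 2.
Solve: t = ln(2)/0.049 ≈ 14.15 years.


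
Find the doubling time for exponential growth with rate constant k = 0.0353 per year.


Exponential growth: P(t) = P₀ e^(0.0353t). Set P(t)/P₀ = 2: e^(0.0353t) = 2.
Solve: t = ln(2)/0.0353 ≈ 19.64 years.


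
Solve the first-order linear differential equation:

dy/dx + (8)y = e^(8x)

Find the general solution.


P(x) = 8 ⇒ μ = e^(8x).
(μ y)' = e^(16x) ⇒ μ y = e^(16x)/16 + C.
Divide by μ: y = (1/16)e^(8x) + Ce^(-8x).


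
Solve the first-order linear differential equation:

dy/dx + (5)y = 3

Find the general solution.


P(x) = 5, Q(x) = 3; integrating factor μ = e^(5x).
(μ y)' = 3e^(5x) ⇒ μ y = (3/5)e^(5x) + C.
Divide by μ: y = 3/5 + Ce^(-5x).


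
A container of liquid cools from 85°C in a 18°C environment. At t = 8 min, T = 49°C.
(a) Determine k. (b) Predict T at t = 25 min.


Newton's law: T(t) = T_a + (T₀ - T_a)e^(-kt).
(a) Use T(8) = 49: (49 - 18)/(85 - 18) = e^(-k·8), so k = -ln(0.463)/8 ≈ 0.0963.
(b) Apply k to t = 25: T(25) = 18 + (67)e^(-2.408) ≈ 24.0°C.


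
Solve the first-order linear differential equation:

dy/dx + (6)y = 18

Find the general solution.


P(x) = 6, Q(x) = 18; integrating factor μ = e^(6x).
(μ y)' = 18e^(6x) ⇒ μ y = 3e^(6x) + C.
Divide by μ: y = 3 + Ce^(-6x).


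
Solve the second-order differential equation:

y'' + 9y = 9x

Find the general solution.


Homogeneous: r² + 9 = 0 ⇒ r = ±3i, y_h = C₁cos(3x) + C₂sin(3x).
Polynomial forcing; try y_p = Ax + B. Then y_p'' + 9 y_p = 9(Ax + B) = 9x, so B = 0 and A = 1.
General solution: y = C₁cos(3x) + C₂sin(3x) + x.


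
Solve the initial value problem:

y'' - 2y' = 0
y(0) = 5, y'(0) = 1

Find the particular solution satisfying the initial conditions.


Characteristic roots of r² - 2r = 0 are 0, 2.
General solution y = c₁ + c₂ e^(2x).
Apply y(0) = 5: c₁ + c₂ = 5. Apply y'(0) = 1: 0 c₁ + 2 c₂ = 1.
Solve: c₁ = 9/2, c₂ = 1/2.
Particular solution: y = 9/2 + (1/2)e^(2x).


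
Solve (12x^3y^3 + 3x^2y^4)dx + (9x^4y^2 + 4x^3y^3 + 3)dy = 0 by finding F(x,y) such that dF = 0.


Check exactness: ∂M/∂y = 36x^3y^2 + 12x^2y^3 and ∂N/∂x = 36x^3y^2 + 12x^2y^3; equal, so the equation is exact.
Integrate M with respect to x (treating y as constant): ∫M dx = 3x^4y^3 + x^3y^4 + h(y).
Differentiate w.r.t. y and set equal to N: the x-dependent terms already match, leaving h'(y) = 3. Integrate: h(y) = 3y.
So F(x,y) = 3x^4y^3 + x^3y^4 + 3y.
General solution: 3x^4y^3 + x^3y^4 + 3y = C.


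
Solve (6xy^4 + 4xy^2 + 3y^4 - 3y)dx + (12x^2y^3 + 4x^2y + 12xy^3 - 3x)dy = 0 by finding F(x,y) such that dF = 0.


Check exactness: ∂M/∂y = 24xy^3 + 8xy + 12y^3 - 3 and ∂N/∂x = 24xy^3 + 8xy + 12y^3 - 3; equal, so the equation is exact.
Integrate M with respect to x (treating y as constant): ∫M dx = 3x^2y^4 + 2x^2y^2 + 3xy^4 - 3xy + h(y).
Differentiate w.r.t. y and set equal to N: all terms match, so h'(y) = 0 and h is a constant absorbed into C.
General solution: 3x^2y^4 + 2x^2y^2 + 3xy^4 - 3xy = C.


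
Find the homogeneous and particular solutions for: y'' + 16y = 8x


Homogeneous: r² + 16 = 0 ⇒ r = ±4i, y_h = C₁cos(4x) + C₂sin(4x).
Polynomial forcing; try y_p = Ax + B. Then y_p'' + 16 y_p = 16(Ax + B) = 8x, so B = 0 and A = 1/2.
General solution: y = C₁cos(4x) + C₂sin(4x) + (1/2)x.


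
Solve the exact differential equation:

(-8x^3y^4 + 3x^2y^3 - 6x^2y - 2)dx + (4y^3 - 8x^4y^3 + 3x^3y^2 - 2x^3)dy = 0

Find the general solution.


Check exactness: ∂M/∂y = -32x^3y^3 + 9x^2y^2 - 6x^2 and ∂N/∂x = -32x^3y^3 + 9x^2y^2 - 6x^2; equal, so the equation is exact.
Integrate M with respect to x (treating y as constant): ∫M dx = -2x^4y^4 + x^3y^3 - 2x^3y - 2x + h(y).
Differentiate w.r.t. y and set equal to N: the x-dependent terms already match, leaving h'(y) = 4y^3. Integrate: h(y) = y^4.
So F(x,y) = y^4 - 2x^4y^4 + x^3y^3 - 2x^3y - 2x.
General solution: y^4 - 2x^4y^4 + x^3y^3 - 2x^3y - 2x = C.


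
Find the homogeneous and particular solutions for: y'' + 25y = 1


Homogeneous part: r² + 25 = 0 ⇒ r = ±5i, so y_h = C₁cos(5x) + C₂sin(5x).
Try constant y_p = A; plug in: 25A = 1 ⇒ A = 1/25.
General solution: y = C₁cos(5x) + C₂sin(5x) + 1/25.


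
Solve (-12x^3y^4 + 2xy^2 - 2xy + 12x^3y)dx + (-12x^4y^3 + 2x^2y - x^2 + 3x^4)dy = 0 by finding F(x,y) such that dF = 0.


Check exactness: ∂M/∂y = -48x^3y^3 + 4xy - 2x + 12x^3 and ∂N/∂x = -48x^3y^3 + 4xy - 2x + 12x^3; equal, so the equation is exact.
Integrate M with respect to x (treating y as constant): ∫M dx = -3x^4y^4 + x^2y^2 - x^2y + 3x^4y + h(y).
Differentiate w.r.t. y and set equal to N: all terms match, so h'(y) = 0 and h is a constant absorbed into C.
General solution: -3x^4y^4 + x^2y^2 - x^2y + 3x^4y = C.


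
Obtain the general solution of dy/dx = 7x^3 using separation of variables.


Integrate both sides with respect to x: y = ∫ 7x^3 dx = (7/4)x^4 + C.


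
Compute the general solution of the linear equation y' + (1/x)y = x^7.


P(x) = 1/x ⇒ μ = x^1.
(x^1 y)' = x^8 ⇒ x^1 y = x^9/(9) + C.
Solve for y: y = (1/9)x^8 + C/x^1.


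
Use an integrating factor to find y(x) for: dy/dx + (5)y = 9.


P(x) = 5, Q(x) = 9; integrating factor μ = e^(5x).
(μ y)' = 9e^(5x) ⇒ μ y = (9/5)e^(5x) + C.
Divide by μ: y = 9/5 + Ce^(-5x).


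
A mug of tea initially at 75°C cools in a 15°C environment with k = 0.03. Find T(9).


Newton's law: dT/dt = -k(T - T_a) has solution T(t) = T_a + (T₀ - T_a)e^(-kt).
Plug in T_a = 15, T₀ = 75, k = 0.03, t = 9: T(9) = 15 + (60)e^(-0.27) ≈ 60.8°C.


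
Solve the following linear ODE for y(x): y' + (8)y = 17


P(x) = 8, Q(x) = 17; integrating factor μ = e^(8x).
(μ y)' = 17e^(8x) ⇒ μ y = (17/8)e^(8x) + C.
Divide by μ: y = 17/8 + Ce^(-8x).


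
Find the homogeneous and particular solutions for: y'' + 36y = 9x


Homogeneous: r² + 36 = 0 ⇒ r = ±6i, y_h = C₁cos(6x) + C₂sin(6x).
Polynomial forcing; try y_p = Ax + B. Then y_p'' + 36 y_p = 36(Ax + B) = 9x, so B = 0 and A = 1/4.
General solution: y = C₁cos(6x) + C₂sin(6x) + (1/4)x.


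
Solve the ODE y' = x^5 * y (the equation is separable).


Separate variables: dy/y = x^5 dx.
Integrate: ln|y| = (1/6)x^6 + C₀.
Exponentiate: y = Ce^((1/6)x^6).


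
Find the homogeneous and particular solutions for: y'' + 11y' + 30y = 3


Characteristic roots of r² + 11r + 30 = 0 are -5, -6.
y_h = C₁e^(-5x) + C₂e^(-6x).
Constant forcing; try y_p = A. Then 30A = 3 ⇒ A = 1/10.
General solution: y = C₁e^(-5x) + C₂e^(-6x) + 1/10.


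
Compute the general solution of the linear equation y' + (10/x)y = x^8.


P(x) = 10/x ⇒ μ = x^10.
(x^10 y)' = x^10·x^8 = x^18.
Integrate: x^10 y = x^19/(19) + C.
Solve for y: y = (1/19)x^9 + C/x^10.


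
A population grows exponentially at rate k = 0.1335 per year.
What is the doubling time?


Exponential growth: P(t) = P₀ e^(0.1335t). Set P(t)/P₀ = 2: e^(0.1335t) = 2.
Solve: t = ln(2)/0.1335 ≈ 5.19 years.


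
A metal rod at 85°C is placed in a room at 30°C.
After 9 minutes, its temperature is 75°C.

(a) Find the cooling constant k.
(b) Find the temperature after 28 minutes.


Newton's law: T(t) = T_a + (T₀ - T_a)e^(-kt).
(a) Use T(9) = 75: (75 - 30)/(85 - 30) = e^(-k·9), so k = -ln(0.818)/9 ≈ 0.0223.
(b) Apply k to t = 28: T(28) = 30 + (55)e^(-0.624) ≈ 59.5°C.


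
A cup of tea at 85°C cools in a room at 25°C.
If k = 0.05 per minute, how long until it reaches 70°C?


From T(t) = T_a + (T₀ - T_a)e^(-kt), set T(t) = 70:
(70 - 25) / (85 - 25) = e^(-0.05t), so t = -ln(0.750)/0.05 ≈ 5.8 minutes.


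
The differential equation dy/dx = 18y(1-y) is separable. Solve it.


Separate: dy/[y(1-y)] = 18 dx.
Partial fractions: 1/[y(1-y)] = 1/y + 1/(1-y).
Integrate: ln|y/(1-y)| = 18x + C₀.
Solve for y: y = 1/(1 + Ce^(-18x)).


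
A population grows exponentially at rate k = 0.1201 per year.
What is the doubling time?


Exponential growth: P(t) = P₀ e^(0.1201t). Set P(t)/P₀ = 2: e^(0.1201t) = 2.
Solve: t = ln(2)/0.1201 ≈ 5.77 years.


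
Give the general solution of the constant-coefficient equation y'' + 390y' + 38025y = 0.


Characteristic equation: r² + 390r + 38025 = 0, i.e. (r + 195)² = 0.
Repeated root r = -195; include an x factor for the second linearly independent solution.
General solution: y = (C₁ + C₂x)e^(-195x).


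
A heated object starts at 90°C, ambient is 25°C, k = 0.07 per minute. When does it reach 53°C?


From T(t) = T_a + (T₀ - T_a)e^(-kt), set T(t) = 53:
(53 - 25) / (90 - 25) = e^(-0.07t), so t = -ln(0.431)/0.07 ≈ 12.0 minutes.


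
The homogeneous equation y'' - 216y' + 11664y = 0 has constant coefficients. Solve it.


Characteristic equation: r² - 216r + 11664 = 0, i.e. (r - 108)² = 0.
Repeated root r = 108; include an x factor for the second linearly independent solution.
General solution: y = (C₁ + C₂x)e^(108x).


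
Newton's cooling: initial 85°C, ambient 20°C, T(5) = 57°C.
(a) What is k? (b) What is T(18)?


Newton's law: T(t) = T_a + (T₀ - T_a)e^(-kt).
(a) Use T(5) = 57: (57 - 20)/(85 - 20) = e^(-k·5), so k = -ln(0.569)/5 ≈ 0.1127.
(b) Apply k to t = 18: T(18) = 20 + (65)e^(-2.028) ≈ 28.5°C.


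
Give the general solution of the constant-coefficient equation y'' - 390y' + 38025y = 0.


Characteristic equation: r² - 390r + 38025 = 0, i.e. (r - 195)² = 0.
Repeated root r = 195; include an x factor for the second linearly independent solution.
General solution: y = (C₁ + C₂x)e^(195x).
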